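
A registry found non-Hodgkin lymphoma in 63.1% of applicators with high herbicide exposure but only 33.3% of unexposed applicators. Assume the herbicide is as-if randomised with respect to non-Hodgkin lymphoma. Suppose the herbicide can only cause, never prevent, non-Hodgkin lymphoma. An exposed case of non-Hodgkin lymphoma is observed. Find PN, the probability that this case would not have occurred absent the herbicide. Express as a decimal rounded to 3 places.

PN ≈ 0.472

p₁ = 0.631, p₀ = 0.333.
Under exogeneity and monotonicity, PN = (p₁ − p₀) / p₁.
PN = (0.631 − 0.333) / 0.631 = 0.298 / 0.631 ≈ 0.4723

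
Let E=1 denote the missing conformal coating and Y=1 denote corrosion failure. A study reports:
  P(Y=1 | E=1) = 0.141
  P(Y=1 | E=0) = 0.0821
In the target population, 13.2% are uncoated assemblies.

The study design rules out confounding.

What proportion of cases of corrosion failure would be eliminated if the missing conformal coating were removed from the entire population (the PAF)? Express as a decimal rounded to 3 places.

PAF ≈ 0.087

Let p₁ = 0.141, p₀ = 0.0821.
Overall risk P(Y=1) = π·p₁ + (1−π)·p₀ = 0.132×0.141 + 0.868×0.0821 = 0.089875.
Under exogeneity, PAF = [P(Y=1) − p₀] / P(Y=1).
PAF = (0.089875 − 0.0821) / 0.089875 ≈ 0.0865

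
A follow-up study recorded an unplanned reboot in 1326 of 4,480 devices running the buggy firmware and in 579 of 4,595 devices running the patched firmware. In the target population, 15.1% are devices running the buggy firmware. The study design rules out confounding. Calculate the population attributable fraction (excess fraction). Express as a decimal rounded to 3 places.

PAF ≈ 0.169

p₁ = P(outcome | exposed) = 1326/4480 = 0.29598
p₀ = P(outcome | unexposed) = 579/4595 = 0.12601
Overall risk P(Y=1) = π·p₁ + (1−π)·p₀ = 0.151×0.29598 + 0.849×0.12601 = 0.15167.
Under exogeneity, PAF = [P(Y=1) − p₀] / P(Y=1).
PAF = (0.15167 − 0.12601) / 0.15167 ≈ 0.1692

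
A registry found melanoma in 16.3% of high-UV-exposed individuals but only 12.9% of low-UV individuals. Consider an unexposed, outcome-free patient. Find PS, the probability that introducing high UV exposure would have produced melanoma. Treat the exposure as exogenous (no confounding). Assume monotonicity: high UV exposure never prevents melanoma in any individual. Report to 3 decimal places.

PS ≈ 0.039

p₁ = 0.163, p₀ = 0.129.
Under exogeneity and monotonicity, PS = (p₁ − p₀) / (1 − p₀).
PS = (0.163 − 0.129) / (1 − 0.129) = 0.034 / 0.871 ≈ 0.0390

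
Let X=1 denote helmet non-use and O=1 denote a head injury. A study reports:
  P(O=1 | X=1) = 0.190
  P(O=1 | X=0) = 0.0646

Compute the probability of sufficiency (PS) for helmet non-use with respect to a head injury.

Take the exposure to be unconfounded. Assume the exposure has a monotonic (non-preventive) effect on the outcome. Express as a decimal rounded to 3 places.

Let p₁ = 0.19, p₀ = 0.0646.
Under exogeneity and monotonicity, PS = (p₁ − p₀) / (1 − p₀).
PS = (0.19 − 0.0646) / (1 − 0.0646) = 0.1254 / 0.9354 ≈ 0.1341

PS ≈ 0.134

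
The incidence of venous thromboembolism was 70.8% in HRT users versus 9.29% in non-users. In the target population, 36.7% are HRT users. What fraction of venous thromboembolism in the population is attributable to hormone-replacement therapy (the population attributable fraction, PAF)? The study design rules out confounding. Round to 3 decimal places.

PAF ≈ 0.708

p₁ = 0.708, p₀ = 0.0929.
Overall risk P(Y=1) = π·p₁ + (1−π)·p₀ = 0.367×0.708 + 0.633×0.0929 = 0.31864.
Under exogeneity, PAF = [P(Y=1) − p₀] / P(Y=1).
PAF = (0.31864 − 0.0929) / 0.31864 ≈ 0.7084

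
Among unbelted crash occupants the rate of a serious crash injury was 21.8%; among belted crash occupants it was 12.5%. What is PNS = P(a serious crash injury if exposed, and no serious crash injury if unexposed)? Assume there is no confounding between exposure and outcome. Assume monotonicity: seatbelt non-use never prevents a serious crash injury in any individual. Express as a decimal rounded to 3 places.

p₁ = 0.218, p₀ = 0.125.
Under exogeneity and monotonicity, PNS = p₁ − p₀.
PNS = 0.218 − 0.125 = 0.093

PNS ≈ 0.093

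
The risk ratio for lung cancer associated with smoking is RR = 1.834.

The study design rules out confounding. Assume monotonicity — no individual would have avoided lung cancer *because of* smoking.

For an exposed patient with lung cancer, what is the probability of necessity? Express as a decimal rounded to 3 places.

Under exogeneity and monotonicity, PN = (RR − 1) / RR = 1 − 1/RR.
PN = (1.834 − 1) / 1.834 = 0.834 / 1.834 ≈ 0.4547

PN ≈ 0.455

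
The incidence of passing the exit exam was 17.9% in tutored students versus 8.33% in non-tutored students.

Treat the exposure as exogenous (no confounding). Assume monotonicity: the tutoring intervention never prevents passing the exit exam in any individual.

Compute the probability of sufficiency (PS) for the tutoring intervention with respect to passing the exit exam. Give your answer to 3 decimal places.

p₁ = 0.179, p₀ = 0.0833.
Under exogeneity and monotonicity, PS = (p₁ − p₀) / (1 − p₀).
PS = (0.179 − 0.0833) / (1 − 0.0833) = 0.0957 / 0.9167 ≈ 0.1044

PS ≈ 0.104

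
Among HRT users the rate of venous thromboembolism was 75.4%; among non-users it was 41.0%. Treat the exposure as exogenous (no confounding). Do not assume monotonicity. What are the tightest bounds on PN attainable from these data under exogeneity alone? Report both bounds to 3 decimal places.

p₁ = 0.754, p₀ = 0.41.
Under exogeneity alone the bounds on PN are max{0,(p₁−p₀)/p₁} ≤ PN ≤ min{1,(1−p₀)/p₁}.
  lower = (p₁ − p₀)/p₁ = 0.344 / 0.754 ≈ 0.4562
  upper = min{1, (1 − p₀)/p₁} = 0.59 / 0.754 ≈ 0.7825

0.456 ≤ PN ≤ 0.782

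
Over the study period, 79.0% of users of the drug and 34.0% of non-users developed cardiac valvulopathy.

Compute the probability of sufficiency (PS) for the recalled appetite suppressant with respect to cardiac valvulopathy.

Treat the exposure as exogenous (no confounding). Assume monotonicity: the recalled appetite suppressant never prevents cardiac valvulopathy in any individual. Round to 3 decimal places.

p₁ = 0.79, p₀ = 0.34.
Under exogeneity and monotonicity, PS = (p₁ − p₀) / (1 − p₀).
PS = (0.79 − 0.34) / (1 − 0.34) = 0.45 / 0.66 ≈ 0.6818

PS ≈ 0.682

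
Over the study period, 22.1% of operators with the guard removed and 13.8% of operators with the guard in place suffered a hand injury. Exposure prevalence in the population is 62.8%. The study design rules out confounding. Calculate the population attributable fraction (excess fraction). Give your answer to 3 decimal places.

PAF ≈ 0.274

p₁ = 0.221, p₀ = 0.138.
Overall risk P(Y=1) = π·p₁ + (1−π)·p₀ = 0.628×0.221 + 0.372×0.138 = 0.19012.
Under exogeneity, PAF = [P(Y=1) − p₀] / P(Y=1).
PAF = (0.19012 − 0.138) / 0.19012 ≈ 0.2742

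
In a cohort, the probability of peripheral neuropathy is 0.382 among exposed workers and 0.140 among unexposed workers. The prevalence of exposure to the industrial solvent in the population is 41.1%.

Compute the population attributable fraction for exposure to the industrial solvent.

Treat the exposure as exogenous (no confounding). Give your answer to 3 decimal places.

PAF ≈ 0.415

Let p₁ = 0.382, p₀ = 0.14.
Overall risk P(Y=1) = π·p₁ + (1−π)·p₀ = 0.411×0.382 + 0.589×0.14 = 0.23946.
Under exogeneity, PAF = [P(Y=1) − p₀] / P(Y=1).
PAF = (0.23946 − 0.14) / 0.23946 ≈ 0.4154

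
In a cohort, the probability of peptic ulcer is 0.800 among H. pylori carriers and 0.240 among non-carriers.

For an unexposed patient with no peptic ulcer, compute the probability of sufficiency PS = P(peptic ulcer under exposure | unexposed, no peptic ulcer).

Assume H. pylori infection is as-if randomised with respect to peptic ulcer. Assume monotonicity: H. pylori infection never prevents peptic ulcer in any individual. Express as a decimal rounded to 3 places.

Let p₁ = 0.8, p₀ = 0.24.
Under exogeneity and monotonicity, PS = (p₁ − p₀) / (1 − p₀).
PS = (0.8 − 0.24) / (1 − 0.24) = 0.56 / 0.76 ≈ 0.7368

PS ≈ 0.737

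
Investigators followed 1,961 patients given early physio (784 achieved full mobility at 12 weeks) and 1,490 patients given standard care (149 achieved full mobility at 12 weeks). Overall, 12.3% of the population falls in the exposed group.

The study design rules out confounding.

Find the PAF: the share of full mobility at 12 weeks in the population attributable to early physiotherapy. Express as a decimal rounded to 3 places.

p₁ = P(outcome | exposed) = 784/1961 = 0.3998
p₀ = P(outcome | unexposed) = 149/1490 = 0.1
Overall risk P(Y=1) = π·p₁ + (1−π)·p₀ = 0.123×0.3998 + 0.877×0.1 = 0.13687.
Under exogeneity, PAF = [P(Y=1) − p₀] / P(Y=1).
PAF = (0.13687 − 0.1) / 0.13687 ≈ 0.2694

PAF ≈ 0.269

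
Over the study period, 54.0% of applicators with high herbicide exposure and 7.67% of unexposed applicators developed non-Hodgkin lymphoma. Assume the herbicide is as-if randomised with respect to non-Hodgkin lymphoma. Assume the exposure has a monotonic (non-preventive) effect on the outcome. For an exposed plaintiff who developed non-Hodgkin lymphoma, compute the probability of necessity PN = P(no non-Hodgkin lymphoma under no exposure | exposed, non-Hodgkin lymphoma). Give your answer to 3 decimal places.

p₁ = 0.54, p₀ = 0.0767.
Under exogeneity and monotonicity, PN = (p₁ − p₀) / p₁.
PN = (0.54 − 0.0767) / 0.54 = 0.4633 / 0.54 ≈ 0.8580

PN ≈ 0.858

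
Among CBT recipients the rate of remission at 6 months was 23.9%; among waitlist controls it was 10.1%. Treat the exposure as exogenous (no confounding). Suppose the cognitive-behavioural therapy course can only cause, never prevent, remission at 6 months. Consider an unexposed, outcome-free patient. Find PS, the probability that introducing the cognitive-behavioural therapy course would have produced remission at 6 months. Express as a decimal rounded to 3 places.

PS ≈ 0.154

p₁ = 0.239, p₀ = 0.101.
Under exogeneity and monotonicity, PS = (p₁ − p₀) / (1 − p₀).
PS = (0.239 − 0.101) / (1 − 0.101) = 0.138 / 0.899 ≈ 0.1535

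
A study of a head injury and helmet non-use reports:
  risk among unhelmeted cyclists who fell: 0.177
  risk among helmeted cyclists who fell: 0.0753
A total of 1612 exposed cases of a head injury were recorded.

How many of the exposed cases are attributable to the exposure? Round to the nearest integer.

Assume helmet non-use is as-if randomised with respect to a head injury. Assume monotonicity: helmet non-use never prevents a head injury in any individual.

Let p₁ = 0.177, p₀ = 0.0753.
PN = (p₁ − p₀)/p₁ = (0.177 − 0.0753) / 0.177 ≈ 0.57458.
Attributable cases ≈ PN × (exposed cases) = 0.57458 × 1612 ≈ 926.22.

about 926 cases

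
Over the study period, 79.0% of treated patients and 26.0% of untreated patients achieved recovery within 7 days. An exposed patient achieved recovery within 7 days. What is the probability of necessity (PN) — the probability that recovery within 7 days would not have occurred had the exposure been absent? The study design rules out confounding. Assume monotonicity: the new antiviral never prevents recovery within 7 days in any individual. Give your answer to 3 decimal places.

PN ≈ 0.671

p₁ = 0.79, p₀ = 0.26.
Under exogeneity and monotonicity, PN = (p₁ − p₀) / p₁.
PN = (0.79 − 0.26) / 0.79 = 0.53 / 0.79 ≈ 0.6709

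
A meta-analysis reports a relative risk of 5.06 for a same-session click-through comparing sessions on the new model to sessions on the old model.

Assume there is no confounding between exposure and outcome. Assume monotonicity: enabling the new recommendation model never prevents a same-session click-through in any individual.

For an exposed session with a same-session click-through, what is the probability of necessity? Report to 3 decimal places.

PN ≈ 0.802

Under exogeneity and monotonicity, PN = (RR − 1) / RR = 1 − 1/RR.
PN = (5.06 − 1) / 5.06 = 4.06 / 5.06 ≈ 0.8024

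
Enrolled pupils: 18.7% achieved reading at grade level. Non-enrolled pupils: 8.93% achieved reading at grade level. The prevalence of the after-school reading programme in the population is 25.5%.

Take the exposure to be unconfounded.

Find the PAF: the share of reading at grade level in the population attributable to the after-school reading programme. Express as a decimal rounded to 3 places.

PAF ≈ 0.218

p₁ = 0.187, p₀ = 0.0893.
Overall risk P(Y=1) = π·p₁ + (1−π)·p₀ = 0.255×0.187 + 0.745×0.0893 = 0.11421.
Under exogeneity, PAF = [P(Y=1) − p₀] / P(Y=1).
PAF = (0.11421 − 0.0893) / 0.11421 ≈ 0.2181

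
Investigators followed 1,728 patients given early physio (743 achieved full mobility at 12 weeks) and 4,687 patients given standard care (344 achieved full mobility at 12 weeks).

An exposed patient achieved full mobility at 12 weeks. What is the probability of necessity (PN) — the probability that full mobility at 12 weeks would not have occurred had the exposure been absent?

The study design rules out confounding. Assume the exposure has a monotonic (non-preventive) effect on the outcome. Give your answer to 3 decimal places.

p₁ = P(outcome | exposed) = 743/1728 = 0.42998
p₀ = P(outcome | unexposed) = 344/4687 = 0.073394
Under exogeneity and monotonicity, PN = (p₁ − p₀) / p₁.
PN = (0.42998 − 0.073394) / 0.42998 = 0.35658 / 0.42998 ≈ 0.8293

PN ≈ 0.829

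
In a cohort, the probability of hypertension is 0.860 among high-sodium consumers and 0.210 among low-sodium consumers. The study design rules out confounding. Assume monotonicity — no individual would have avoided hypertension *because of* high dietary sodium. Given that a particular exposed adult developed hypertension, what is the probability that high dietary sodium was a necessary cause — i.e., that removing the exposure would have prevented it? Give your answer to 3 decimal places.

PN ≈ 0.756

Let p₁ = 0.86, p₀ = 0.21.
Under exogeneity and monotonicity, PN = (p₁ − p₀) / p₁.
PN = (0.86 − 0.21) / 0.86 = 0.65 / 0.86 ≈ 0.7558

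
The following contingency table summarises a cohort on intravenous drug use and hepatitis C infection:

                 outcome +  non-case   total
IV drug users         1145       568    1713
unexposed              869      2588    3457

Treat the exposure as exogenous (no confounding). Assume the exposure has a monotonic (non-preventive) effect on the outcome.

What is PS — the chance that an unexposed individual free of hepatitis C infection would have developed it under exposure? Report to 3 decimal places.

PS ≈ 0.557

p₁ = P(outcome | exposed) = 1145/1713 = 0.66842
p₀ = P(outcome | unexposed) = 869/3457 = 0.25137
Under exogeneity and monotonicity, PS = (p₁ − p₀)/(1 − p₀).
PS = (0.66842 − 0.25137) / 0.74863 ≈ 0.5571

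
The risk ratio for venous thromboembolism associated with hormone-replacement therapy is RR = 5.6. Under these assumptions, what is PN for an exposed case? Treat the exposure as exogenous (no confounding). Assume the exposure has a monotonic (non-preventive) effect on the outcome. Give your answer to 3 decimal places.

Under exogeneity and monotonicity, PN = (RR − 1) / RR = 1 − 1/RR.
PN = (5.6 − 1) / 5.6 = 4.6 / 5.6 ≈ 0.8214

PN ≈ 0.821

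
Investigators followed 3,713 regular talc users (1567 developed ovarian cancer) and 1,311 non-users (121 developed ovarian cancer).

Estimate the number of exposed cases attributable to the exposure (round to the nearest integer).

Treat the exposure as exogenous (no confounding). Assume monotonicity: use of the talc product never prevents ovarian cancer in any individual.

about 1224 cases

p₁ = P(outcome | exposed) = 1567/3713 = 0.42203
p₀ = P(outcome | unexposed) = 121/1311 = 0.092296
PN = (p₁ − p₀)/p₁ = (0.42203 − 0.092296) / 0.42203 ≈ 0.78131.
Attributable cases ≈ PN × (exposed cases) = 0.78131 × 1567 ≈ 1224.31.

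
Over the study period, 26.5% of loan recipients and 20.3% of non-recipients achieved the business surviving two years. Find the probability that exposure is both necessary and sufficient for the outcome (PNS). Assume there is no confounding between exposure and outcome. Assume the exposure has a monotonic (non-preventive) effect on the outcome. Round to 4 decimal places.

PNS ≈ 0.0620

p₁ = 0.265, p₀ = 0.203.
Under exogeneity and monotonicity, PNS = p₁ − p₀.
PNS = 0.265 − 0.203 = 0.062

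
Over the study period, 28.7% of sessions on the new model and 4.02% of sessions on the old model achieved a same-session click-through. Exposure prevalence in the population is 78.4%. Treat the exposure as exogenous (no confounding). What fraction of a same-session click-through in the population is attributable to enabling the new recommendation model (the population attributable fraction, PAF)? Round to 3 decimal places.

p₁ = 0.287, p₀ = 0.0402.
Overall risk P(Y=1) = π·p₁ + (1−π)·p₀ = 0.784×0.287 + 0.216×0.0402 = 0.23369.
Under exogeneity, PAF = [P(Y=1) − p₀] / P(Y=1).
PAF = (0.23369 − 0.0402) / 0.23369 ≈ 0.8280

PAF ≈ 0.828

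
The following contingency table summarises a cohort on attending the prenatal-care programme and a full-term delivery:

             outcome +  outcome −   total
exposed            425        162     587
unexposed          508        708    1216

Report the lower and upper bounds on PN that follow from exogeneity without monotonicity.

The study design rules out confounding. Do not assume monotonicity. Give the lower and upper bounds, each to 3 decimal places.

p₁ = P(outcome | exposed) = 425/587 = 0.72402
p₀ = P(outcome | unexposed) = 508/1216 = 0.41776
Under exogeneity alone the bounds on PN are max{0,(p₁−p₀)/p₁} ≤ PN ≤ min{1,(1−p₀)/p₁}.
  lower = (p₁ − p₀)/p₁ = 0.30626 / 0.72402 ≈ 0.4230
  upper = min{1, (1 − p₀)/p₁} = 0.58224 / 0.72402 ≈ 0.8042

0.423 ≤ PN ≤ 0.804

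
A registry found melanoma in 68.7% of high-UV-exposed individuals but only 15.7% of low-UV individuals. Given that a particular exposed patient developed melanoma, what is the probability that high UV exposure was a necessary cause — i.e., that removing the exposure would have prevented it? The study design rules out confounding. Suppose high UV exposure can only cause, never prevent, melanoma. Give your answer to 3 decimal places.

p₁ = 0.687, p₀ = 0.157.
Under exogeneity and monotonicity, PN = (p₁ − p₀) / p₁.
PN = (0.687 − 0.157) / 0.687 = 0.53 / 0.687 ≈ 0.7715

PN ≈ 0.771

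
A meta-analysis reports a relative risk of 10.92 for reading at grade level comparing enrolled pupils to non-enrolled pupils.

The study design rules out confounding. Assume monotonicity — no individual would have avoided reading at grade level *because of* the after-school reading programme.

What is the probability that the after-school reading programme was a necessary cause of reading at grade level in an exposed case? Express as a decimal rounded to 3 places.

PN ≈ 0.908

Under exogeneity and monotonicity, PN = (RR − 1) / RR = 1 − 1/RR.
PN = (10.92 − 1) / 10.92 = 9.92 / 10.92 ≈ 0.9084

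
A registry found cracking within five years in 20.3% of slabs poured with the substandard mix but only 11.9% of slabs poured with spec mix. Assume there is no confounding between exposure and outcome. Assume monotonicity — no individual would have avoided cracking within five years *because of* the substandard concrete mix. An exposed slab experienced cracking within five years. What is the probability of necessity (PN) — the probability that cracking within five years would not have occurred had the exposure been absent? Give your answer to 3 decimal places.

p₁ = 0.203, p₀ = 0.119.
Under exogeneity and monotonicity, PN = (p₁ − p₀) / p₁.
PN = (0.203 − 0.119) / 0.203 = 0.084 / 0.203 ≈ 0.4138

PN ≈ 0.414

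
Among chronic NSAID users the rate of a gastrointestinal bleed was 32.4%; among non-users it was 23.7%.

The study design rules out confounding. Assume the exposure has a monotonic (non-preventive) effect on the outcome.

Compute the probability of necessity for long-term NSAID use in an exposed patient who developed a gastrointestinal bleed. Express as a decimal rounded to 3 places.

p₁ = 0.324, p₀ = 0.237.
Under exogeneity and monotonicity, PN = (p₁ − p₀) / p₁.
PN = (0.324 − 0.237) / 0.324 = 0.087 / 0.324 ≈ 0.2685

PN ≈ 0.269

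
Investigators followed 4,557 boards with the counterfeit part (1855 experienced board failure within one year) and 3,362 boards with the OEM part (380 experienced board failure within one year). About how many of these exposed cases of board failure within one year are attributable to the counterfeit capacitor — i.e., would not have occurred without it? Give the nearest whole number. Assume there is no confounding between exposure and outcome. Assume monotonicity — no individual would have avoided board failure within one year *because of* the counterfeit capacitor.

about 1340 cases

p₁ = P(outcome | exposed) = 1855/4557 = 0.40707
p₀ = P(outcome | unexposed) = 380/3362 = 0.11303
PN = (p₁ − p₀)/p₁ = (0.40707 − 0.11303) / 0.40707 ≈ 0.72234.
Attributable cases ≈ PN × (exposed cases) = 0.72234 × 1855 ≈ 1339.93.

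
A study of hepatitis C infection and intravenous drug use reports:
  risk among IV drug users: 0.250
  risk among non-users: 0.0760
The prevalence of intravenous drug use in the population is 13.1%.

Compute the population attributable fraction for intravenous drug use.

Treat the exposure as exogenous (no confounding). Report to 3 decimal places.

PAF ≈ 0.231

Let p₁ = 0.25, p₀ = 0.076.
Overall risk P(Y=1) = π·p₁ + (1−π)·p₀ = 0.131×0.25 + 0.869×0.076 = 0.098794.
Under exogeneity, PAF = [P(Y=1) − p₀] / P(Y=1).
PAF = (0.098794 − 0.076) / 0.098794 ≈ 0.2307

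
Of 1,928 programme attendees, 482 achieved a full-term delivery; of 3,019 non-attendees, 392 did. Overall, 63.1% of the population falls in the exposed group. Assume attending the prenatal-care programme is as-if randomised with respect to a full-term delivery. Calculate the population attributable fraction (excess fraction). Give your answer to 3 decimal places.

PAF ≈ 0.369

p₁ = P(outcome | exposed) = 482/1928 = 0.25
p₀ = P(outcome | unexposed) = 392/3019 = 0.12984
Overall risk P(Y=1) = π·p₁ + (1−π)·p₀ = 0.631×0.25 + 0.369×0.12984 = 0.20566.
Under exogeneity, PAF = [P(Y=1) − p₀] / P(Y=1).
PAF = (0.20566 − 0.12984) / 0.20566 ≈ 0.3687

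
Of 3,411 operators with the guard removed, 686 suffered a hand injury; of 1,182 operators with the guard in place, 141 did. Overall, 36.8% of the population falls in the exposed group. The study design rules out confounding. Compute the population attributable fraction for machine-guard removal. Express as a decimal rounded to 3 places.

PAF ≈ 0.202

p₁ = P(outcome | exposed) = 686/3411 = 0.20111
p₀ = P(outcome | unexposed) = 141/1182 = 0.11929
Overall risk P(Y=1) = π·p₁ + (1−π)·p₀ = 0.368×0.20111 + 0.632×0.11929 = 0.1494.
Under exogeneity, PAF = [P(Y=1) − p₀] / P(Y=1).
PAF = (0.1494 − 0.11929) / 0.1494 ≈ 0.2015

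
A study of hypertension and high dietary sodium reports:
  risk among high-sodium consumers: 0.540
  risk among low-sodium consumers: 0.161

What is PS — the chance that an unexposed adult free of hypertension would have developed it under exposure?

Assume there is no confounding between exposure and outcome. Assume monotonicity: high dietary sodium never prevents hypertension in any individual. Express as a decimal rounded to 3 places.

Let p₁ = 0.54, p₀ = 0.161.
Under exogeneity and monotonicity, PS = (p₁ − p₀) / (1 − p₀).
PS = (0.54 − 0.161) / (1 − 0.161) = 0.379 / 0.839 ≈ 0.4517

PS ≈ 0.452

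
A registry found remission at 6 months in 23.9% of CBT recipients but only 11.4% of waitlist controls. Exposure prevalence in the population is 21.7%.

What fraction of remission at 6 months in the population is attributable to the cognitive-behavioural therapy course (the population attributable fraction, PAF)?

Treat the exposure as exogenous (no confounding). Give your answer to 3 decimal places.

p₁ = 0.239, p₀ = 0.114.
Overall risk P(Y=1) = π·p₁ + (1−π)·p₀ = 0.217×0.239 + 0.783×0.114 = 0.14113.
Under exogeneity, PAF = [P(Y=1) − p₀] / P(Y=1).
PAF = (0.14113 − 0.114) / 0.14113 ≈ 0.1922

PAF ≈ 0.192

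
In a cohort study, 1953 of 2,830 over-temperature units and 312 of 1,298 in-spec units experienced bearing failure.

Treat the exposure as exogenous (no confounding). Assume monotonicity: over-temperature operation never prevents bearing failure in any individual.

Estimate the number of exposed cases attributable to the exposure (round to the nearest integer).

p₁ = P(outcome | exposed) = 1953/2830 = 0.69011
p₀ = P(outcome | unexposed) = 312/1298 = 0.24037
PN = (p₁ − p₀)/p₁ = (0.69011 − 0.24037) / 0.69011 ≈ 0.65169.
Attributable cases ≈ PN × (exposed cases) = 0.65169 × 1953 ≈ 1272.75.

about 1273 cases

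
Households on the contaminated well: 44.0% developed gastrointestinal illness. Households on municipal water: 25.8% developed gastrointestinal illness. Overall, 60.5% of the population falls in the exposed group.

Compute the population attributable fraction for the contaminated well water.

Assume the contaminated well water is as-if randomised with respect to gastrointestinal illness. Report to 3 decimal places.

p₁ = 0.44, p₀ = 0.258.
Overall risk P(Y=1) = π·p₁ + (1−π)·p₀ = 0.605×0.44 + 0.395×0.258 = 0.36811.
Under exogeneity, PAF = [P(Y=1) − p₀] / P(Y=1).
PAF = (0.36811 − 0.258) / 0.36811 ≈ 0.2991

PAF ≈ 0.299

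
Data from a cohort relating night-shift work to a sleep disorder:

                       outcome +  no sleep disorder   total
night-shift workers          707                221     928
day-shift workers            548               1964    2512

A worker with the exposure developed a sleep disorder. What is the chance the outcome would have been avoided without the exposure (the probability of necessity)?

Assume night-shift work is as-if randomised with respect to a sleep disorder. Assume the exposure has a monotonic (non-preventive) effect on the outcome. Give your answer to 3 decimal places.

PN ≈ 0.714

p₁ = P(outcome | exposed) = 707/928 = 0.76185
p₀ = P(outcome | unexposed) = 548/2512 = 0.21815
Under exogeneity and monotonicity, PN = (p₁ − p₀)/p₁.
PN = (0.76185 − 0.21815) / 0.76185 ≈ 0.7137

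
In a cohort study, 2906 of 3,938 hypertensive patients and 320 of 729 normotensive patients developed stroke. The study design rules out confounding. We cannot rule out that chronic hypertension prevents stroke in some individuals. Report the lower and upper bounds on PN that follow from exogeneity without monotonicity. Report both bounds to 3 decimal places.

0.405 ≤ PN ≤ 0.760

p₁ = P(outcome | exposed) = 2906/3938 = 0.73794
p₀ = P(outcome | unexposed) = 320/729 = 0.43896
Under exogeneity alone the bounds on PN are max{0,(p₁−p₀)/p₁} ≤ PN ≤ min{1,(1−p₀)/p₁}.
  lower = (p₁ − p₀)/p₁ = 0.29898 / 0.73794 ≈ 0.4052
  upper = min{1, (1 − p₀)/p₁} = 0.56104 / 0.73794 ≈ 0.7603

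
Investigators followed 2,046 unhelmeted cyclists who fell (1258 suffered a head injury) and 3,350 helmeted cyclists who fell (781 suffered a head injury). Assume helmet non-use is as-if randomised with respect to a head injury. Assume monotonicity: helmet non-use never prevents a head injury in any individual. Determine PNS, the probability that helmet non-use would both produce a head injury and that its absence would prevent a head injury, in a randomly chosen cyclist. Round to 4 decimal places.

p₁ = P(outcome | exposed) = 1258/2046 = 0.61486
p₀ = P(outcome | unexposed) = 781/3350 = 0.23313
Under exogeneity and monotonicity, PNS = p₁ − p₀.
PNS = 0.61486 − 0.23313 = 0.38172

PNS ≈ 0.3817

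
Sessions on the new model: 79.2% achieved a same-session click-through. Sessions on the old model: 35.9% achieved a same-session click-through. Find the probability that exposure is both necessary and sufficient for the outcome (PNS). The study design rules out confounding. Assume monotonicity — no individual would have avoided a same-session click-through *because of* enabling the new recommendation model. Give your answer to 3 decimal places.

PNS ≈ 0.433

p₁ = 0.792, p₀ = 0.359.
Under exogeneity and monotonicity, PNS = p₁ − p₀.
PNS = 0.792 − 0.359 = 0.433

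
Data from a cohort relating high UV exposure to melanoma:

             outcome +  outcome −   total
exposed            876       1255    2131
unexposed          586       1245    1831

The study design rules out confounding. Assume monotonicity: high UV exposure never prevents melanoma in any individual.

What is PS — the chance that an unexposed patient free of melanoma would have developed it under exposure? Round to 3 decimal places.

PS ≈ 0.134

p₁ = P(outcome | exposed) = 876/2131 = 0.41107
p₀ = P(outcome | unexposed) = 586/1831 = 0.32004
Under exogeneity and monotonicity, PS = (p₁ − p₀)/(1 − p₀).
PS = (0.41107 − 0.32004) / 0.67996 ≈ 0.1339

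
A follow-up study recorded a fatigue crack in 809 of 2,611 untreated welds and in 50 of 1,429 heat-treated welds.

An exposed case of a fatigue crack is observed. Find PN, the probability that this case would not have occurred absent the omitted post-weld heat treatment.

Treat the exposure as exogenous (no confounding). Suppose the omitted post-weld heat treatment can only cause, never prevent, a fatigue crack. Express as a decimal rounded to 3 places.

p₁ = P(outcome | exposed) = 809/2611 = 0.30984
p₀ = P(outcome | unexposed) = 50/1429 = 0.03499
Under exogeneity and monotonicity, PN = (p₁ − p₀) / p₁.
PN = (0.30984 − 0.03499) / 0.30984 = 0.27485 / 0.30984 ≈ 0.8871

PN ≈ 0.887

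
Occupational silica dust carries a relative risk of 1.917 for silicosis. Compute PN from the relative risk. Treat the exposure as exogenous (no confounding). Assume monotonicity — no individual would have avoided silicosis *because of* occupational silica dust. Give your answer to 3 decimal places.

Under exogeneity and monotonicity, PN = (RR − 1) / RR = 1 − 1/RR.
PN = (1.917 − 1) / 1.917 = 0.917 / 1.917 ≈ 0.4784

PN ≈ 0.478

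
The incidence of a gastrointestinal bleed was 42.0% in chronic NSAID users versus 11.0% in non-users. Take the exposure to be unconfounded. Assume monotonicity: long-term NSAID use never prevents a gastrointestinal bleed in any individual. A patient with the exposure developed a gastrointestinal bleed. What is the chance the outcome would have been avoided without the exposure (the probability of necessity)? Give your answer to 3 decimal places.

PN ≈ 0.738

p₁ = 0.42, p₀ = 0.11.
Under exogeneity and monotonicity, PN = (p₁ − p₀) / p₁.
PN = (0.42 − 0.11) / 0.42 = 0.31 / 0.42 ≈ 0.7381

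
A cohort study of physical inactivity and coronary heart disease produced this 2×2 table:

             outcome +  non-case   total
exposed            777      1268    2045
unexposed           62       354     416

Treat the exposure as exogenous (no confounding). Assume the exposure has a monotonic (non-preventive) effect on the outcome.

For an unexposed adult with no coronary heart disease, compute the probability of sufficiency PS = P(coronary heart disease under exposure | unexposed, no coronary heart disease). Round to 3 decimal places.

PS ≈ 0.271

p₁ = P(outcome | exposed) = 777/2045 = 0.37995
p₀ = P(outcome | unexposed) = 62/416 = 0.14904
Under exogeneity and monotonicity, PS = (p₁ − p₀) / (1 − p₀).
PS = (0.37995 − 0.14904) / (1 − 0.14904) = 0.23091 / 0.85096 ≈ 0.2714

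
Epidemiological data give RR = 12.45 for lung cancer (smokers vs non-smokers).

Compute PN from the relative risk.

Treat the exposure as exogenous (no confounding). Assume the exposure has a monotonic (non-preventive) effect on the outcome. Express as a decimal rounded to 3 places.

PN ≈ 0.920

Under exogeneity and monotonicity, PN = (RR − 1) / RR = 1 − 1/RR.
PN = (12.45 − 1) / 12.45 = 11.45 / 12.45 ≈ 0.9197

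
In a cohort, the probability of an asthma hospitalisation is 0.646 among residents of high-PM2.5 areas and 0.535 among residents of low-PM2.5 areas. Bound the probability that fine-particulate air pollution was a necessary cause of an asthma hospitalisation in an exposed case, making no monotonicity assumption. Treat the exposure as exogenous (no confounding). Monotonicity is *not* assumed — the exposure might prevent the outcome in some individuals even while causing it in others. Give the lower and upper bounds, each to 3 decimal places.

Let p₁ = 0.646, p₀ = 0.535.
Under exogeneity alone the bounds on PN are max{0,(p₁−p₀)/p₁} ≤ PN ≤ min{1,(1−p₀)/p₁}.
  lower = (p₁ − p₀)/p₁ = 0.111 / 0.646 ≈ 0.1718
  upper = min{1, (1 − p₀)/p₁} = 0.465 / 0.646 ≈ 0.7198

0.172 ≤ PN ≤ 0.720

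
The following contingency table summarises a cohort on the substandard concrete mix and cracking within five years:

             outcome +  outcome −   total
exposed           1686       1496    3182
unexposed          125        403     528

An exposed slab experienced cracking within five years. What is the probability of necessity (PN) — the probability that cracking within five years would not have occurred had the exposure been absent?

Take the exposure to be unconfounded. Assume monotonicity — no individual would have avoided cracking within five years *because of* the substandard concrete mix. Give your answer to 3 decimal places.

PN ≈ 0.553

p₁ = P(outcome | exposed) = 1686/3182 = 0.52986
p₀ = P(outcome | unexposed) = 125/528 = 0.23674
Under exogeneity and monotonicity, PN = (p₁ − p₀) / p₁.
PN = (0.52986 − 0.23674) / 0.52986 = 0.29311 / 0.52986 ≈ 0.5532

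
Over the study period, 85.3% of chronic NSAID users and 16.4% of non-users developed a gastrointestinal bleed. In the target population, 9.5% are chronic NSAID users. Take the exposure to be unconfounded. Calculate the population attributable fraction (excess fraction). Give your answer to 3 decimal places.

p₁ = 0.853, p₀ = 0.164.
Overall risk P(Y=1) = π·p₁ + (1−π)·p₀ = 0.095×0.853 + 0.905×0.164 = 0.22945.
Under exogeneity, PAF = [P(Y=1) − p₀] / P(Y=1).
PAF = (0.22945 − 0.164) / 0.22945 ≈ 0.2853

PAF ≈ 0.285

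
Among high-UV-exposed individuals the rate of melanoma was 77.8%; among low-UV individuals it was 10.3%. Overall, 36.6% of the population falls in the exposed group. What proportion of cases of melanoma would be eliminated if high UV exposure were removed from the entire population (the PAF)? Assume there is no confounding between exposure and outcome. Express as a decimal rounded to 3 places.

p₁ = 0.778, p₀ = 0.103.
Overall risk P(Y=1) = π·p₁ + (1−π)·p₀ = 0.366×0.778 + 0.634×0.103 = 0.35005.
Under exogeneity, PAF = [P(Y=1) − p₀] / P(Y=1).
PAF = (0.35005 − 0.103) / 0.35005 ≈ 0.7058

PAF ≈ 0.706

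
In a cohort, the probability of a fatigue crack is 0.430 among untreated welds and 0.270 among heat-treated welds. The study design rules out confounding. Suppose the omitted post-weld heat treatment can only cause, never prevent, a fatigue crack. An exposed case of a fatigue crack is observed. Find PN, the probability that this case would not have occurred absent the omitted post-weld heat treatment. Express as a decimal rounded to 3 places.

Let p₁ = 0.43, p₀ = 0.27.
Under exogeneity and monotonicity, PN = (p₁ − p₀) / p₁.
PN = (0.43 − 0.27) / 0.43 = 0.16 / 0.43 ≈ 0.3721

PN ≈ 0.372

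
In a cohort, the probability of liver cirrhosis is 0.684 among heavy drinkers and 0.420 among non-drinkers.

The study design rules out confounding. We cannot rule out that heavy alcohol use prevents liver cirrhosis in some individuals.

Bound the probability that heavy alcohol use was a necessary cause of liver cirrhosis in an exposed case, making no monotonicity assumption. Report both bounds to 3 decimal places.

Let p₁ = 0.684, p₀ = 0.42.
Under exogeneity alone the bounds on PN are max{0,(p₁−p₀)/p₁} ≤ PN ≤ min{1,(1−p₀)/p₁}.
  lower = (p₁ − p₀)/p₁ = 0.264 / 0.684 ≈ 0.3860
  upper = min{1, (1 − p₀)/p₁} = 0.58 / 0.684 ≈ 0.8480

0.386 ≤ PN ≤ 0.848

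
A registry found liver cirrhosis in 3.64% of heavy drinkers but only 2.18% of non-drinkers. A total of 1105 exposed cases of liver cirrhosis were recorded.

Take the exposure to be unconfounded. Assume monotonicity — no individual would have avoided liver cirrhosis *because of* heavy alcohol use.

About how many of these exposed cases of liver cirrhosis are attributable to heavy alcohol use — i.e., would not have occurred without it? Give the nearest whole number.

p₁ = 0.0364, p₀ = 0.0218.
PN = (p₁ − p₀)/p₁ = (0.0364 − 0.0218) / 0.0364 ≈ 0.40110.
Attributable cases ≈ PN × (exposed cases) = 0.40110 × 1105 ≈ 443.21.

about 443 cases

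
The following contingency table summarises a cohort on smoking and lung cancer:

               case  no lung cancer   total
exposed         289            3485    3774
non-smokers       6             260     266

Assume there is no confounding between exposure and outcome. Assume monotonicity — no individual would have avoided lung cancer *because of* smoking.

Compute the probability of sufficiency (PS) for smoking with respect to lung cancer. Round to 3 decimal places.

PS ≈ 0.055

p₁ = P(outcome | exposed) = 289/3774 = 0.076577
p₀ = P(outcome | unexposed) = 6/266 = 0.022556
Under exogeneity and monotonicity, PS = (p₁ − p₀) / (1 − p₀).
PS = (0.076577 − 0.022556) / (1 − 0.022556) = 0.05402 / 0.97744 ≈ 0.0553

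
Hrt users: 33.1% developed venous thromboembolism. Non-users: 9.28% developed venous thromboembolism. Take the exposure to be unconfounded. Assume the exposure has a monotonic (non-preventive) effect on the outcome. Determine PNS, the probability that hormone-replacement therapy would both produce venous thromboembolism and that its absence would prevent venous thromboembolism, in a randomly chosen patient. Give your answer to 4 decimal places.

PNS ≈ 0.2382

p₁ = 0.331, p₀ = 0.0928.
Under exogeneity and monotonicity, PNS = p₁ − p₀.
PNS = 0.331 − 0.0928 = 0.2382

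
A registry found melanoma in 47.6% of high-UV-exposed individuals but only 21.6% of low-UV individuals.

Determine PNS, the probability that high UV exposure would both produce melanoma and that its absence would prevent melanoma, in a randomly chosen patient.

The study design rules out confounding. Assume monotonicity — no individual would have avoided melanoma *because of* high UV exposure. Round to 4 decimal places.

p₁ = 0.476, p₀ = 0.216.
Under exogeneity and monotonicity, PNS = p₁ − p₀.
PNS = 0.476 − 0.216 = 0.26

PNS ≈ 0.2600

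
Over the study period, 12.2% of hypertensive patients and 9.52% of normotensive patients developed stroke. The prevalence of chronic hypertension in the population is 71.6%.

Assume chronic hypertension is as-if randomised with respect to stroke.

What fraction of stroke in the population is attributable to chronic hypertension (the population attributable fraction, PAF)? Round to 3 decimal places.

p₁ = 0.122, p₀ = 0.0952.
Overall risk P(Y=1) = π·p₁ + (1−π)·p₀ = 0.716×0.122 + 0.284×0.0952 = 0.11439.
Under exogeneity, PAF = [P(Y=1) − p₀] / P(Y=1).
PAF = (0.11439 − 0.0952) / 0.11439 ≈ 0.1678

PAF ≈ 0.168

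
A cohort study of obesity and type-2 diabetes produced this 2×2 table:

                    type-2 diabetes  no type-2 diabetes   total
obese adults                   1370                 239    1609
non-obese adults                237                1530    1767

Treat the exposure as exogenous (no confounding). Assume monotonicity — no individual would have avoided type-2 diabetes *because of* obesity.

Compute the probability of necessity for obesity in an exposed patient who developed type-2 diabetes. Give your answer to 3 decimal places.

p₁ = P(outcome | exposed) = 1370/1609 = 0.85146
p₀ = P(outcome | unexposed) = 237/1767 = 0.13413
Under exogeneity and monotonicity, PN = (p₁ − p₀)/p₁.
PN = (0.85146 − 0.13413) / 0.85146 ≈ 0.8425

PN ≈ 0.842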